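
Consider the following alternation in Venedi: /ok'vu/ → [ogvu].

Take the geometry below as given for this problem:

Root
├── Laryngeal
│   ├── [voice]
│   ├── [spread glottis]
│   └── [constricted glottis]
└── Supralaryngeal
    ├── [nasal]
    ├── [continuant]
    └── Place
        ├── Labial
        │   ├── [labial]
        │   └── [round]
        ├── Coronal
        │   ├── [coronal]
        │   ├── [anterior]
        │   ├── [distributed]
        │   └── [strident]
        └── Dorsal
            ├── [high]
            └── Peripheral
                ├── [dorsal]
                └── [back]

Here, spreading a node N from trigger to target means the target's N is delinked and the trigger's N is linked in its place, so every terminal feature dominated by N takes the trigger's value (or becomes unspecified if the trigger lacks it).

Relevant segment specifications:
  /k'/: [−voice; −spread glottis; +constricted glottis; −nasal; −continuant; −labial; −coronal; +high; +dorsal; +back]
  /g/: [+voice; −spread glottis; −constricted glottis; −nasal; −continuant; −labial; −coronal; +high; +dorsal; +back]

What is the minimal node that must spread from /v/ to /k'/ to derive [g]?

/k'/ and [g] differ in [voice], [constricted glottis]; every other specified feature is identical.
The smallest constituent containing every changed terminal is Laryngeal — each of its daughters lacks at least one of the affected features.
If Laryngeal spreads, every terminal under it takes /v/'s value, producing [g] as observed.
[continuant], [dorsal] — on which /v/ differs from /k'/ — are unchanged, so Root cannot have spread; the constituent is no larger than Laryngeal.

Laryngeal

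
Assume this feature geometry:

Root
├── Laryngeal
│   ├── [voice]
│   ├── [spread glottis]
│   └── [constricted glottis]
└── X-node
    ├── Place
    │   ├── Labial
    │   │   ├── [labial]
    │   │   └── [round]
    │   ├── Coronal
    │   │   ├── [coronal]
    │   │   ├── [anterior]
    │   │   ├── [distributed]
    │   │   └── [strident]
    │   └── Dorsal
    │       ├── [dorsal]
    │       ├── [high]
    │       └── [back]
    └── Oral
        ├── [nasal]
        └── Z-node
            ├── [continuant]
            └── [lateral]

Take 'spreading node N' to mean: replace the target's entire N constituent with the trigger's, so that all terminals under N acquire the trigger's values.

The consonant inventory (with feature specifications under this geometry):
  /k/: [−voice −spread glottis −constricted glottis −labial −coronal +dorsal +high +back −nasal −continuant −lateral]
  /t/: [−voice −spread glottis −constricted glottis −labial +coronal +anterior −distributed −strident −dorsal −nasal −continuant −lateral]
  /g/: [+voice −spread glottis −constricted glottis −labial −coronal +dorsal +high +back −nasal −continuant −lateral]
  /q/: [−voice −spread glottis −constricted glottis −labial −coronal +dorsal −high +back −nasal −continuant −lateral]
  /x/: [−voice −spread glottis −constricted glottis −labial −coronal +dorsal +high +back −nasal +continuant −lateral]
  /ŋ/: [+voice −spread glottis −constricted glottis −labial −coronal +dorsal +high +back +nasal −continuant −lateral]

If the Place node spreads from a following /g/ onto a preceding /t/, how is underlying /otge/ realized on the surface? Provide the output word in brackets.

The Place node dominates the terminals [labial], [round], [coronal], [anterior], [distributed], [strident], [dorsal], [high], [back].
After delinking /t/'s Place and linking /g/'s, the affected terminals become [−labial], [−coronal], [+dorsal], [+high], [+back]; [voice], [spread glottis], [constricted glottis], … (outside Place) are retained from /t/.
This feature bundle is that of [k], so /otge/ surfaces as [okge].

[okge]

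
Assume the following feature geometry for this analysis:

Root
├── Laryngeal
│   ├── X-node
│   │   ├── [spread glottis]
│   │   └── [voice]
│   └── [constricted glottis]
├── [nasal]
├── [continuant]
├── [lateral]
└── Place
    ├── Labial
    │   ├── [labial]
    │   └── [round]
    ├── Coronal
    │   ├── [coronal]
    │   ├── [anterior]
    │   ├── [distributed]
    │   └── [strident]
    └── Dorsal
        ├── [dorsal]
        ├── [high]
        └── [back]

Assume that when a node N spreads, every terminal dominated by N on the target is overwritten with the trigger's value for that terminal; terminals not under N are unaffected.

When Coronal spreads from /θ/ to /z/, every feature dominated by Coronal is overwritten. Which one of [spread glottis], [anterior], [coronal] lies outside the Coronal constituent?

Under this geometry, Coronal contains [coronal], [anterior], [distributed], [strident].
Of the listed options, [anterior], [coronal] are among these and would be overwritten by spreading Coronal.
But [spread glottis] is a dependent of X-node, outside Coronal; it is therefore untouched by the spreading.

[spread glottis]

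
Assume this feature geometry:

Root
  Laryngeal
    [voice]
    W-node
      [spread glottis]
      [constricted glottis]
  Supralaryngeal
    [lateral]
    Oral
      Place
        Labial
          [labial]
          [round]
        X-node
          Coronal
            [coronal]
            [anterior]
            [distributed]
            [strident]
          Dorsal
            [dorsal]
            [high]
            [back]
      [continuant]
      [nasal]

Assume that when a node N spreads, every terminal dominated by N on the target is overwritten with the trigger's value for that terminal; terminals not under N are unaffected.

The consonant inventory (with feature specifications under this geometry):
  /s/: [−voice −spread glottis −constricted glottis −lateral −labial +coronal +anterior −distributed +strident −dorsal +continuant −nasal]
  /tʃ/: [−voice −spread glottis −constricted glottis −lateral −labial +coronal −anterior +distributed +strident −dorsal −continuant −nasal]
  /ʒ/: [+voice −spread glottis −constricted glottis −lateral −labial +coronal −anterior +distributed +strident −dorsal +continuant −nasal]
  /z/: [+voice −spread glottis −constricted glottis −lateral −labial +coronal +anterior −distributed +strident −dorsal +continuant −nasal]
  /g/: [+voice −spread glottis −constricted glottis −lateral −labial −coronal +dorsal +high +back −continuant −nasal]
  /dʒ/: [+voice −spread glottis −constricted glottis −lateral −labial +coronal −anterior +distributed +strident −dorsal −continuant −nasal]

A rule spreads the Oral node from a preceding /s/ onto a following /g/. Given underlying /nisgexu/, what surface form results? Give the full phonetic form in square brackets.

[niszexu]

Oral immediately or transitively dominates [labial], [round], [coronal], [anterior], [distributed], [strident], [dorsal], [high], [back], [continuant], [nasal].
The target acquires /s/'s values for everything under Oral — [−labial], [+coronal], [+anterior], [−distributed], [+strident], [−dorsal], [+continuant], [−nasal] — while keeping its own [voice], [spread glottis], [constricted glottis], ….
Among the inventory, only /z/ has exactly this specification, giving the surface form [niszexu].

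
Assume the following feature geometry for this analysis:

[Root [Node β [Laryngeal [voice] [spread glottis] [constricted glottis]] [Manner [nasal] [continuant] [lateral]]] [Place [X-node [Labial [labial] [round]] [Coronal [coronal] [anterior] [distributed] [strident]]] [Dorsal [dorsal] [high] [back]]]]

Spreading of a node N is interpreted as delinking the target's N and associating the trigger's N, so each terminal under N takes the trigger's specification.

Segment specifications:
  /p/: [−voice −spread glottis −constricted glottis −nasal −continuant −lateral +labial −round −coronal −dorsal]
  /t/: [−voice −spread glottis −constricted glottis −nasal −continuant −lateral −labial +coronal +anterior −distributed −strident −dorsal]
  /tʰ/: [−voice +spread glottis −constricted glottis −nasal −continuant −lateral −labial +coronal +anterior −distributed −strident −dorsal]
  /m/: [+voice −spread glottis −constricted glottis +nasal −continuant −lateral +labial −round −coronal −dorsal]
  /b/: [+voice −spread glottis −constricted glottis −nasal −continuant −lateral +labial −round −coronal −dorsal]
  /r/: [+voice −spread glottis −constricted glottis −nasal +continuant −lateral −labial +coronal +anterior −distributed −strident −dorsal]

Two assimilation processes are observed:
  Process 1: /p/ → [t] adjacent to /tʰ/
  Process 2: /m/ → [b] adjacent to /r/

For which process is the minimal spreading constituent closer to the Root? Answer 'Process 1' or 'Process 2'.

Process 1

Process 1: the features that change are [labial], [round], [coronal], [anterior], [distributed], [strident]; the minimal node is X-node (depth 2).
Process 2 alters [nasal]; the lowest dominating node is [nasal] (depth 3 from Root).
X-node is closer to Root than [nasal], so Process 1 spreads the higher node.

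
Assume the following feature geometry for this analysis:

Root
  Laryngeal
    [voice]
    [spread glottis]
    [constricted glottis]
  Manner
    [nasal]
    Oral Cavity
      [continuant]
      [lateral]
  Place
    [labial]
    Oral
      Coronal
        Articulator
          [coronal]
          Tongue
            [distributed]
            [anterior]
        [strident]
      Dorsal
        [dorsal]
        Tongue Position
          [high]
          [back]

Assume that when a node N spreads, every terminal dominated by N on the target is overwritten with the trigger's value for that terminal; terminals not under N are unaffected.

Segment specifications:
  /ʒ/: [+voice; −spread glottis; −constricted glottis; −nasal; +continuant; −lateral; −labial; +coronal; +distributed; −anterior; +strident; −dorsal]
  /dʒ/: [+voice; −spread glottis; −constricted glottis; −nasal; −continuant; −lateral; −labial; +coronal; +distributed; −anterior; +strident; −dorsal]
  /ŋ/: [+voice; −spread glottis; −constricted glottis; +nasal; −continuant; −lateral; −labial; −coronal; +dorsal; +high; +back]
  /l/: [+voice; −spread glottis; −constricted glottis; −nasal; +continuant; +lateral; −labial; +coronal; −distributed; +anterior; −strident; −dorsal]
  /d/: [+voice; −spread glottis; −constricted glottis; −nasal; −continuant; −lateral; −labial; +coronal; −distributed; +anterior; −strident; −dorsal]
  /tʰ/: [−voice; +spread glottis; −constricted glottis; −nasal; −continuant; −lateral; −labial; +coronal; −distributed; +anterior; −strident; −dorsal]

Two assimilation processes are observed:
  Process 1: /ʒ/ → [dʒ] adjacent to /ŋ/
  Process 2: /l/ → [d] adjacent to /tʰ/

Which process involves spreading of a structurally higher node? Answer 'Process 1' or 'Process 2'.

Process 1: the feature that changes is [continuant]; the minimal node is [continuant] (depth 3).
Process 2 alters [continuant], [lateral]; the lowest common ancestor is Oral Cavity (depth 2 from Root).
Oral Cavity (depth 2) sits above [continuant] (depth 3), making Process 2 the one with the higher spreading node.

Process 2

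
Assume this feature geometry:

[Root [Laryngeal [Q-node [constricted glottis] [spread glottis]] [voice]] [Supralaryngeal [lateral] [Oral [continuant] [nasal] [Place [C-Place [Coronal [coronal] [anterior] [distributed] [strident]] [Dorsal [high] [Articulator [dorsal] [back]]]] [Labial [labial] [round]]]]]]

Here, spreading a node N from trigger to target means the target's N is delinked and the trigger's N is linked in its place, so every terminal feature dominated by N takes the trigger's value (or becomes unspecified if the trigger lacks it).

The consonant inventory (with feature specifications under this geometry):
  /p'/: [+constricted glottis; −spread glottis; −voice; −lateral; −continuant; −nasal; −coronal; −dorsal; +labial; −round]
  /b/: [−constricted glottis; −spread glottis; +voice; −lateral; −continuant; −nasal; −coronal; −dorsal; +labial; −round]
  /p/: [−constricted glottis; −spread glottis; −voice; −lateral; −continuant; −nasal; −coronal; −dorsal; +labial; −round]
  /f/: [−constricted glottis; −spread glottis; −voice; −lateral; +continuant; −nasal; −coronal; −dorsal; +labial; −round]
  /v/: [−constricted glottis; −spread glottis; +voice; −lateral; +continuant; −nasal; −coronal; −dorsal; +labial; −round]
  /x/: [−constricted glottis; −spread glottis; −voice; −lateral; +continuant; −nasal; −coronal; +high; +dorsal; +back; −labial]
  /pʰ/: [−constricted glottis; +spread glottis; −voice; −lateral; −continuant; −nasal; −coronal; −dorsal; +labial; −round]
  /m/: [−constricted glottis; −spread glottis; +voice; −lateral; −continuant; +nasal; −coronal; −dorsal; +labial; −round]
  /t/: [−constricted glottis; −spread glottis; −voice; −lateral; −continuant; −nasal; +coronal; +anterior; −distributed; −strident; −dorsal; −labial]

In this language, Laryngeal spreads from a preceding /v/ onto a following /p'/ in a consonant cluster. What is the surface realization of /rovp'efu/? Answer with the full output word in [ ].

Terminals under Laryngeal in this geometry: [constricted glottis], [spread glottis], [voice].
Spreading Laryngeal from /v/ onto /p'/ replaces those values with /v/'s: [−constricted glottis], [−spread glottis], [+voice]. Features outside Laryngeal ([lateral], [continuant], [nasal], …) stay as in /p'/.
This feature bundle is that of [b], so /rovp'efu/ surfaces as [rovbefu].

[rovbefu]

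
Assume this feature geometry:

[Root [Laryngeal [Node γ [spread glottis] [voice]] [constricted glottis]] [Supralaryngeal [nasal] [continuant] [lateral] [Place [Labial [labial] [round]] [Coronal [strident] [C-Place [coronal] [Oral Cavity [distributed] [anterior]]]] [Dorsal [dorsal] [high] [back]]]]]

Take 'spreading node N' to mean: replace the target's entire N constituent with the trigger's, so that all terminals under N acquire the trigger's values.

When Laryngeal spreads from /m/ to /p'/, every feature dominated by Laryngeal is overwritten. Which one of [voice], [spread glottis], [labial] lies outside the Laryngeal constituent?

Under this geometry, Laryngeal contains [spread glottis], [voice], [constricted glottis].
Of the listed options, [voice], [spread glottis] are among these and would be overwritten by spreading Laryngeal.
[labial] attaches under Labial, not under Laryngeal, so /p'/ retains its own value for [labial].

[labial]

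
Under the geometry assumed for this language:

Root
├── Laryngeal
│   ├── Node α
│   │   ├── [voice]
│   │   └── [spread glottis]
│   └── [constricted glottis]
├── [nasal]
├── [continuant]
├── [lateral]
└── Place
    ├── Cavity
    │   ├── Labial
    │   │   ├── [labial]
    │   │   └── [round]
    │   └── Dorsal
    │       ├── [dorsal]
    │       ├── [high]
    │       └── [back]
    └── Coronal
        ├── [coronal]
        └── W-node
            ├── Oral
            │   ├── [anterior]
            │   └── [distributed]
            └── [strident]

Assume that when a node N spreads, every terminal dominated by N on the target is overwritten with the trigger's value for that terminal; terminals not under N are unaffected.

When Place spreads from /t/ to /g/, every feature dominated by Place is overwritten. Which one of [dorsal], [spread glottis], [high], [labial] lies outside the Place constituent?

[spread glottis]

Place dominates exactly [labial], [round], [dorsal], [high], [back], [coronal], [anterior], [distributed], [strident].
[labial], [dorsal], [high] all lie under Place, so they are overwritten when Place spreads.
[spread glottis] is not within the Place subtree (it hangs from Node α), so /g/'s [spread glottis] value survives.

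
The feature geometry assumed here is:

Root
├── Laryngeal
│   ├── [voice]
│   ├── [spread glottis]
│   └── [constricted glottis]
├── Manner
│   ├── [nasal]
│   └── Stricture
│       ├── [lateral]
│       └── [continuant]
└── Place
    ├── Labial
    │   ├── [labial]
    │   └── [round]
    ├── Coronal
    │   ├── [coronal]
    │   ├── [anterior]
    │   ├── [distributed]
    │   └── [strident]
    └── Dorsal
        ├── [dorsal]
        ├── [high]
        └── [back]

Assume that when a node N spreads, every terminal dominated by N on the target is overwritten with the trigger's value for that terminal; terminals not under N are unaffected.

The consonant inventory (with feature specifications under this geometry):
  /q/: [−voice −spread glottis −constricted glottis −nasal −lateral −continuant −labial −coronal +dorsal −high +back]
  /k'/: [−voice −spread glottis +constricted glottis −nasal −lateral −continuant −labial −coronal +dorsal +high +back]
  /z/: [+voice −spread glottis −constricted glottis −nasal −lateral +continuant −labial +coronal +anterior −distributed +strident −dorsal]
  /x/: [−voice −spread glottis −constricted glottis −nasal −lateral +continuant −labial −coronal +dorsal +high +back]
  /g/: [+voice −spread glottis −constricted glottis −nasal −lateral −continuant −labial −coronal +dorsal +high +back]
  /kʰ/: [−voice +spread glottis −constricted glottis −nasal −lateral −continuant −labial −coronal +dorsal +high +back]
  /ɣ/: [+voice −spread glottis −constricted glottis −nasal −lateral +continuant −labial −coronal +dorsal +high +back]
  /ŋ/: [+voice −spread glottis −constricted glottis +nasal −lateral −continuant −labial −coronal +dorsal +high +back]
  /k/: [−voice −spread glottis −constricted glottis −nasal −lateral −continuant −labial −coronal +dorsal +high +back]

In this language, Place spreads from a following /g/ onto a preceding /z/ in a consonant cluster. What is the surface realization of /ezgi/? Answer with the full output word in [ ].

[eɣgi]

The Place node dominates the terminals [labial], [round], [coronal], [anterior], [distributed], [strident], [dorsal], [high], [back].
Spreading Place from /g/ onto /z/ replaces those values with /g/'s: [−labial], [−coronal], [+dorsal], [+high], [+back]. Features outside Place ([voice], [spread glottis], [constricted glottis], …) stay as in /z/.
This feature bundle is that of [ɣ], so /ezgi/ surfaces as [eɣgi].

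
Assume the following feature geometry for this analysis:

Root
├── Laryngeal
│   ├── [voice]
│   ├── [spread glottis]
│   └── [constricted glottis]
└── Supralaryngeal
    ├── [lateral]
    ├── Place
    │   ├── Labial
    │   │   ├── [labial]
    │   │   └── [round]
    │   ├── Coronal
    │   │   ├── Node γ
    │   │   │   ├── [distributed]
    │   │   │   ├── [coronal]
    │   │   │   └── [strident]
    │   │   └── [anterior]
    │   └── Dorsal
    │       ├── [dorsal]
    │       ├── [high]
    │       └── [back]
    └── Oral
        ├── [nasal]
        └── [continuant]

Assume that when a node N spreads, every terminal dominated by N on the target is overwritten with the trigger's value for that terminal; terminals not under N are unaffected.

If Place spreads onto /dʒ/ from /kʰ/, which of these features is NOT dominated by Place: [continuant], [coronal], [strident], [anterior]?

The terminals dominated by Place are [labial], [round], [distributed], [coronal], [strident], [anterior], [dorsal], [high], [back].
Spreading Place replaces [anterior], [strident], [coronal] with the trigger's values, since each sits inside the Place constituent.
[continuant] attaches under Oral, not under Place, so /dʒ/ retains its own value for [continuant].

[continuant]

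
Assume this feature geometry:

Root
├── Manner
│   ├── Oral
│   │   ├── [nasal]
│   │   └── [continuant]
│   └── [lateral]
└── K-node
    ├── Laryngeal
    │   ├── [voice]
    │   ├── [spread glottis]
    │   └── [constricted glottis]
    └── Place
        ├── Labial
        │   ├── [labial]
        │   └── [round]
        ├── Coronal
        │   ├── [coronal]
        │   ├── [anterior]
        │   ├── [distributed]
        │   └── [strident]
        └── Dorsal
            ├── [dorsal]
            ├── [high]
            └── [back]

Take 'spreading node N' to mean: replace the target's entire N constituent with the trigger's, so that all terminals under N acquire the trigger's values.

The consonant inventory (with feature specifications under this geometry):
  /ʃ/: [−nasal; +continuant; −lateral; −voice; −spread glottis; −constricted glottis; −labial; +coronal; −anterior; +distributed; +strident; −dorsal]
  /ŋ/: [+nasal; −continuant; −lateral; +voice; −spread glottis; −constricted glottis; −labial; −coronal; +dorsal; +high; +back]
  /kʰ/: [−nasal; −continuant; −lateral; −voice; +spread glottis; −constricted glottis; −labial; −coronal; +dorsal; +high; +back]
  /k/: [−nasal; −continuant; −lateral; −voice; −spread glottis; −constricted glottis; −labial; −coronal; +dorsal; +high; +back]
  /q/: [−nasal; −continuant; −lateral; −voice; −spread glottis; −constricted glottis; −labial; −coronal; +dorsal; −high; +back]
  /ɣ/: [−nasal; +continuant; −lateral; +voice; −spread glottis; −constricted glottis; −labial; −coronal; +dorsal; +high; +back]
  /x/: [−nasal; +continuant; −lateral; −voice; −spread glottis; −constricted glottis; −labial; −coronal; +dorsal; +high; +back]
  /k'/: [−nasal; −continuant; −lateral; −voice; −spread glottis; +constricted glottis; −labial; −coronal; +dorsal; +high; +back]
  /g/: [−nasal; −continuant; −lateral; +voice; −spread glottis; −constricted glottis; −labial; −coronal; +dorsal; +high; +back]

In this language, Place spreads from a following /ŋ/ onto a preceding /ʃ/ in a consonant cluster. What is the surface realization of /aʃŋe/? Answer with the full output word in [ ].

The Place node dominates the terminals [labial], [round], [coronal], [anterior], [distributed], [strident], [dorsal], [high], [back].
Spreading Place from /ŋ/ onto /ʃ/ replaces those values with /ŋ/'s: [−labial], [−coronal], [+dorsal], [+high], [+back]. Features outside Place ([nasal], [continuant], [lateral], …) stay as in /ʃ/.
The resulting bundle matches /x/ in the inventory; substituting it for /ʃ/ gives [axŋe].

[axŋe]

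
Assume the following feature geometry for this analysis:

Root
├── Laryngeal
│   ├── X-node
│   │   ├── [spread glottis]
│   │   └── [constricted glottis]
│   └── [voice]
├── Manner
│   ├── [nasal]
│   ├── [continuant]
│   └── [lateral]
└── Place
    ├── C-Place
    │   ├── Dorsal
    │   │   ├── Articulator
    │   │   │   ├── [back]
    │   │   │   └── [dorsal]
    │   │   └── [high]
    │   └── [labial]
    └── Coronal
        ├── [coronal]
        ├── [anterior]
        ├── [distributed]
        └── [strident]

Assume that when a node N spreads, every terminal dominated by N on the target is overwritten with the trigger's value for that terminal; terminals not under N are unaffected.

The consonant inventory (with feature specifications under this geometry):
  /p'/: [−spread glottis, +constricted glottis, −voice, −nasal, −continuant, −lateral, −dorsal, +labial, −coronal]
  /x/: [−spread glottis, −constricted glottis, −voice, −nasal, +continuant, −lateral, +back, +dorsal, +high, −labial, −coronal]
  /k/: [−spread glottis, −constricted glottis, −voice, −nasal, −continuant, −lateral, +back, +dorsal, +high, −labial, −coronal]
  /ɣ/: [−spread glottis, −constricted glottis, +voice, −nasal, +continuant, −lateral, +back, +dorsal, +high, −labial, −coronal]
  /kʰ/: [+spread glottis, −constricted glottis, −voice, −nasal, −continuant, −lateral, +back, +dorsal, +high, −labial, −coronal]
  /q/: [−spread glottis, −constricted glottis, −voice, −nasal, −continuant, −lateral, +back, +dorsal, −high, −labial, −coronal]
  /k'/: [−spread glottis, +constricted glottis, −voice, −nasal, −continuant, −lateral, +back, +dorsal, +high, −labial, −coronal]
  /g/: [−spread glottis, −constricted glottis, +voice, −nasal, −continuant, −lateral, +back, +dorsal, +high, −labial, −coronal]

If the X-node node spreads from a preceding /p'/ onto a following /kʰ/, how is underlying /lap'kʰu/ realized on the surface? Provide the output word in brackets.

Terminals under X-node in this geometry: [spread glottis], [constricted glottis].
The target acquires /p'/'s values for everything under X-node — [−spread glottis], [+constricted glottis] — while keeping its own [voice], [nasal], [continuant], ….
The resulting bundle matches /k'/ in the inventory; substituting it for /kʰ/ gives [lap'k'u].

[lap'k'u]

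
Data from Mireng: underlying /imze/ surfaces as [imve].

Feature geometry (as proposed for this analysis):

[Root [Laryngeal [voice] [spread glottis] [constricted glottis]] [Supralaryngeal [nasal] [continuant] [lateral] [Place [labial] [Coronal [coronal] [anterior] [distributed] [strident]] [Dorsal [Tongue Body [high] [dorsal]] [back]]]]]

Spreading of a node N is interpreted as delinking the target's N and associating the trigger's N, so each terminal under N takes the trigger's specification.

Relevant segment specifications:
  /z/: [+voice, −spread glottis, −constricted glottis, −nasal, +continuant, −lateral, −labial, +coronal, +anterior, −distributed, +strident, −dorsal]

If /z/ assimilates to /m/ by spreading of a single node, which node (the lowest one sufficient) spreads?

Place

Comparing /z/ with its surface form [v], the features that change are [labial], [coronal], [anterior], [distributed], [strident].
Tracing each changed feature up the tree, the paths first meet at Place; any lower node misses at least one of them.
If Place spreads, every terminal under it takes /m/'s value, producing [v] as observed.
Had Supralaryngeal or a higher node spread, [nasal], [continuant] would have taken /m/'s values; they stay as in /z/, confirming the spreading constituent is exactly Place.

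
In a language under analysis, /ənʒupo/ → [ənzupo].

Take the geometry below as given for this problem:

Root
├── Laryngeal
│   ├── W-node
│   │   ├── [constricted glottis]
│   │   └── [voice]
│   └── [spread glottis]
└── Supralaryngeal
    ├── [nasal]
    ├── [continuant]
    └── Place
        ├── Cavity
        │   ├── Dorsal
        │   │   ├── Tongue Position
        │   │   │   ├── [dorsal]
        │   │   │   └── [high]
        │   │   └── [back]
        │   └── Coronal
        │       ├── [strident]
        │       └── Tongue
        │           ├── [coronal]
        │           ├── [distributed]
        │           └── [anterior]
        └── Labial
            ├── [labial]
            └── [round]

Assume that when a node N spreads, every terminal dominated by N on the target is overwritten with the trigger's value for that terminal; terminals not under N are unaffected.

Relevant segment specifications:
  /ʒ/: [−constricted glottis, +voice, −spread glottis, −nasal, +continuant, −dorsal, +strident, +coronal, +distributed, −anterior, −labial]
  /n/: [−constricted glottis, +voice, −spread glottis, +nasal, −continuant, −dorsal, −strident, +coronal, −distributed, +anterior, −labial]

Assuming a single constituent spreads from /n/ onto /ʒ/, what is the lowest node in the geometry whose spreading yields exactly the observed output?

The alternation /ʒ/ → [z] changes [anterior], [distributed] and nothing else.
In this geometry the lowest node dominating all of them is Tongue: every daughter of Tongue dominates only a proper subset, so no lower node suffices.
Spreading Tongue from /n/ overwrites each of those terminals with /n/'s values, yielding exactly [z].
Had Coronal or a higher node spread, [strident] would have taken /n/'s value; it stays as in /ʒ/, confirming the spreading constituent is exactly Tongue.

Tongue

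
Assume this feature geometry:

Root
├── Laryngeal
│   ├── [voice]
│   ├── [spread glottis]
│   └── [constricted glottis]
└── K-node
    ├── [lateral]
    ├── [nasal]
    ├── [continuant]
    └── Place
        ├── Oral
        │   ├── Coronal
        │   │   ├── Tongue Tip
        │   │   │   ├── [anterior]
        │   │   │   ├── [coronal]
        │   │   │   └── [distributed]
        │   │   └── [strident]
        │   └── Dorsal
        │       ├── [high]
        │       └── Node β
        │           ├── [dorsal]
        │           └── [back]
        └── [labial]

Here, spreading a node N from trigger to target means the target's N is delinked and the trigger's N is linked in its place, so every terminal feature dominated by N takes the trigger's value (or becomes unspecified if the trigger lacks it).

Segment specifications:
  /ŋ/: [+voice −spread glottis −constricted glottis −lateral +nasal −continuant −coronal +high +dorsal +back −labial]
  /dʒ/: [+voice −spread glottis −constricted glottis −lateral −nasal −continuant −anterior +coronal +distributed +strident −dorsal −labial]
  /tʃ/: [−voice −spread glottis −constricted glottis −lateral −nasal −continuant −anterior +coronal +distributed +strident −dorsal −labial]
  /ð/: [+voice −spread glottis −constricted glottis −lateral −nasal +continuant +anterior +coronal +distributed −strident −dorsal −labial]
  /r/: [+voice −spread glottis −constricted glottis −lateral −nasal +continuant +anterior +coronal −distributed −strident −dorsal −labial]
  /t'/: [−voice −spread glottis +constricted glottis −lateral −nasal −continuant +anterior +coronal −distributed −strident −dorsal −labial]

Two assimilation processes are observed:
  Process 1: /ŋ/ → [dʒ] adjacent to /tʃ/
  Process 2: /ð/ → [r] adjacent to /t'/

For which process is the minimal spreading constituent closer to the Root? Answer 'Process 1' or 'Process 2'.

Process 1 alters [nasal], [coronal], [anterior], [distributed], [strident], [dorsal], [high], [back]; the lowest common ancestor is K-node (depth 1 from Root).
Process 2 alters [distributed]; the lowest dominating node is [distributed] (depth 6 from Root).
K-node is closer to Root than [distributed], so Process 1 spreads the higher node.

Process 1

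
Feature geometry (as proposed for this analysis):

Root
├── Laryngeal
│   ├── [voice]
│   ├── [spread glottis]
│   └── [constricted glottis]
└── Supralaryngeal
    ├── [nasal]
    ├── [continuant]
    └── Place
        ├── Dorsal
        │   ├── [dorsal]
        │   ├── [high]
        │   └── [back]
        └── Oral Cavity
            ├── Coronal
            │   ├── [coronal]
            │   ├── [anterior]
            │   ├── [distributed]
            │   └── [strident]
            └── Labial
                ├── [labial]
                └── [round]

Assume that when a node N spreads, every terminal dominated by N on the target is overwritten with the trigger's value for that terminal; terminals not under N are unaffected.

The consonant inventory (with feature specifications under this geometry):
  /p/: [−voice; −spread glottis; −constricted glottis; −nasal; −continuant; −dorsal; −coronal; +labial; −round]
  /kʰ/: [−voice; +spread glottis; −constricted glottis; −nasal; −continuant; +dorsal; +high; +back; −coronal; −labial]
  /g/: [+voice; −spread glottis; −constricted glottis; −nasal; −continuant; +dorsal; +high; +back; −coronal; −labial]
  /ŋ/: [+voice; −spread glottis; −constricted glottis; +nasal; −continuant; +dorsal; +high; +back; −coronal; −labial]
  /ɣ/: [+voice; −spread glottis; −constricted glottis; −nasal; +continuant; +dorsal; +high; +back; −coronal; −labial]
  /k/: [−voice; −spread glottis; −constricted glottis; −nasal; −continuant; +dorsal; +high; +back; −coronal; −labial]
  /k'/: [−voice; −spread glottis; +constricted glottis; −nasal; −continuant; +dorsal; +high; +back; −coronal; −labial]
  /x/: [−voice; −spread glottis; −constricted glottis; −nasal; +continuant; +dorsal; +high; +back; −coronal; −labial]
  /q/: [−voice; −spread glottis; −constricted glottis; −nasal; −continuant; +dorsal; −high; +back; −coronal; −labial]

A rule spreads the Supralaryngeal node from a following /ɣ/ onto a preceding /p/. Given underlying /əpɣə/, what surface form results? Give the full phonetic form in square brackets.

Terminals under Supralaryngeal in this geometry: [nasal], [continuant], [dorsal], [high], [back], [coronal], [anterior], [distributed], [strident], [labial], [round].
Spreading Supralaryngeal from /ɣ/ onto /p/ replaces those values with /ɣ/'s: [−nasal], [+continuant], [+dorsal], [+high], [+back], [−coronal], [−labial]. Features outside Supralaryngeal ([voice], [spread glottis], [constricted glottis]) stay as in /p/.
Among the inventory, only /x/ has exactly this specification, giving the surface form [əxɣə].

[əxɣə]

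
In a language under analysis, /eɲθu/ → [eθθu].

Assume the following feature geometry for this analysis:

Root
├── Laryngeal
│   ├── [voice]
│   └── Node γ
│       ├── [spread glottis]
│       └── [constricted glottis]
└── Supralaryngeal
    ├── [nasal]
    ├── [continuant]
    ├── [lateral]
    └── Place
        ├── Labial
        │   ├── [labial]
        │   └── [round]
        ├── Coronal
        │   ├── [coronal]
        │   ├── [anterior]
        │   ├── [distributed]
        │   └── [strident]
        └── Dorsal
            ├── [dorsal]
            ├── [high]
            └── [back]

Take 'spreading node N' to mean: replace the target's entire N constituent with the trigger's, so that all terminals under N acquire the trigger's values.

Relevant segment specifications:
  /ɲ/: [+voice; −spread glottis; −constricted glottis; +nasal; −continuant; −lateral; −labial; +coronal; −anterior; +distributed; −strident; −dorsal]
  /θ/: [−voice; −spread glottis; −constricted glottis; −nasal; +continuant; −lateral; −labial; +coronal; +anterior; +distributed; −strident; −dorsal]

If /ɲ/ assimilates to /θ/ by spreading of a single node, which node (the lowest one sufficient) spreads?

Root

Comparing /ɲ/ with its surface form [θ], the features that change are [voice], [nasal], [continuant], [anterior].
Tracing each changed feature up the tree, the paths first meet at Root; any lower node misses at least one of them.
Spreading Root from /θ/ overwrites each of those terminals with /θ/'s values, yielding exactly [θ].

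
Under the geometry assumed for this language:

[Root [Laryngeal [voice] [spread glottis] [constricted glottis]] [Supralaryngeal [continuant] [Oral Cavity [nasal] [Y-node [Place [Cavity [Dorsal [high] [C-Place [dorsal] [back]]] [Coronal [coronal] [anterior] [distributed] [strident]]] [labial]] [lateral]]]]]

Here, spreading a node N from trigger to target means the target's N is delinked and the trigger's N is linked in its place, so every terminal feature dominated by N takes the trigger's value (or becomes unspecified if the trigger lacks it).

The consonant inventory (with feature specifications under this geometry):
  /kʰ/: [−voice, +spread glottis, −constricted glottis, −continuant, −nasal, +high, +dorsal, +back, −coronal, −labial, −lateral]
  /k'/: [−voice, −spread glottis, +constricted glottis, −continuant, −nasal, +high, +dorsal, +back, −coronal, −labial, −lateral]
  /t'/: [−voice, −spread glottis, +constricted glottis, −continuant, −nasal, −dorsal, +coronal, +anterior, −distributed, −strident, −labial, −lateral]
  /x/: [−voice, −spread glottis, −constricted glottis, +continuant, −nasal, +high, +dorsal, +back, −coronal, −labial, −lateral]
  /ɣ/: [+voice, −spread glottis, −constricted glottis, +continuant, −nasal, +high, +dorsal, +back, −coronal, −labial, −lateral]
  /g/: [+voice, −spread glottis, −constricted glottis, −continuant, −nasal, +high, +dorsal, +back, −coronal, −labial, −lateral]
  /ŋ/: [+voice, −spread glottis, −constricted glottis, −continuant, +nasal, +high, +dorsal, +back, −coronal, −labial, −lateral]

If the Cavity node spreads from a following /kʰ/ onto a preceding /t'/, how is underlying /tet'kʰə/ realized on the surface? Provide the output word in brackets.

Terminals under Cavity in this geometry: [high], [dorsal], [back], [coronal], [anterior], [distributed], [strident].
After delinking /t'/'s Cavity and linking /kʰ/'s, the affected terminals become [+high], [+dorsal], [+back], [−coronal]; [voice], [spread glottis], [constricted glottis], … (outside Cavity) are retained from /t'/.
The resulting bundle matches /k'/ in the inventory; substituting it for /t'/ gives [tek'kʰə].

[tek'kʰə]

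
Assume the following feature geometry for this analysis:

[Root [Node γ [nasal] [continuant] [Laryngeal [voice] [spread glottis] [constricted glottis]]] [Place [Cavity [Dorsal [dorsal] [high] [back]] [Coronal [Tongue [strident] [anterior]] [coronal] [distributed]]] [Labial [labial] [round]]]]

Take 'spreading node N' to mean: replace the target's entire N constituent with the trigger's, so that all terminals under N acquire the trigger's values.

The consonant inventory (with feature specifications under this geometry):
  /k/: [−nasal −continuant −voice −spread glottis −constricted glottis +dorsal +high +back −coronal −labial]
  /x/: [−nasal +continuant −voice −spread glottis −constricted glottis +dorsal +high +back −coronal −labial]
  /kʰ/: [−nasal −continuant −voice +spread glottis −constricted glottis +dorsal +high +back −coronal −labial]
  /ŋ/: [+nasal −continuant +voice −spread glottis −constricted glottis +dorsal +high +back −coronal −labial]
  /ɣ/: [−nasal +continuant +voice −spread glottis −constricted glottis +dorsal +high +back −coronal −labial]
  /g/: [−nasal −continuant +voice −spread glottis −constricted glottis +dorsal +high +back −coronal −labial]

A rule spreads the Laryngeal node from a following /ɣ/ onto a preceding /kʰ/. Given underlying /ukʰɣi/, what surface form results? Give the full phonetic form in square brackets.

[ugɣi]

Laryngeal immediately or transitively dominates [voice], [spread glottis], [constricted glottis].
Spreading Laryngeal from /ɣ/ onto /kʰ/ replaces those values with /ɣ/'s: [+voice], [−spread glottis], [−constricted glottis]. Features outside Laryngeal ([nasal], [continuant], [dorsal], …) stay as in /kʰ/.
This feature bundle is that of [g], so /ukʰɣi/ surfaces as [ugɣi].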